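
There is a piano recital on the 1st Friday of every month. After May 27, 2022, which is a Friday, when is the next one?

June 3, 2022

May 2022 starts on a Sunday, so its 1st Friday is May 6, 2022 (5 days in).
That is not after May 27, 2022, so look at June 2022.
June 2022 starts on a Wednesday, so its 1st Friday is June 3, 2022 (2 days in).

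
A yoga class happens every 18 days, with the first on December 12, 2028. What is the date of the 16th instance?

September 8, 2029

The 16th occurrence is 15 intervals after the first: 15 × 18 = 270 days after December 12, 2028.
December has 31 days — 19 days to the end of December leaves 251.
January has 31 days (220 left).
February has 28 days (192 left).
March has 31 days (161 left).
April has 30 days (131 left).
May has 31 days (100 left).
June has 30 days (70 left).
July has 31 days (39 left).
August has 31 days (8 left).
8 days into September → September 8, 2029.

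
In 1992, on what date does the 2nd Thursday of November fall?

November 1992 begins on a Sunday, so the first Thursday is November 5 (4 days later).
The 2nd Thursday is 1 weeks later: 5 + 7 = 12.

November 12, 1992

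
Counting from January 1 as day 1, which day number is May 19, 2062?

139

Days in months before May: 31 + 28 + 31 + 30 = 120.
Plus 19 days into May → day 139.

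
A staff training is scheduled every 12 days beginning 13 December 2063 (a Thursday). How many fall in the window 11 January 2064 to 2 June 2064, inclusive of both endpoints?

Occurrences land 12·i days after 13 December 2063 for i = 0, 1, 2, …
11 January 2064 is 29 days after the start; 29 ÷ 12 = 2 remainder 5; since the remainder is 5, round up to i = 3. First occurrence in the window: #4 on 18 January 2064 (3×12 = 36 days in).
2 June 2064 is 172 days after the start; 172 ÷ 12 = 14 remainder 4. Last occurrence in the window: #15 on 29 May 2064.
Occurrences #4 through #15: 12 in total.

12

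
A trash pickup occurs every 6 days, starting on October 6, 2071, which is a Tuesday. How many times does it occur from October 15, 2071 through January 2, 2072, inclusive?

13

Occurrences land 6·i days after October 6, 2071 for i = 0, 1, 2, …
October 15, 2071 is 9 days after the start; 9 ÷ 6 = 1 remainder 3; since the remainder is 3, round up to i = 2. First occurrence in the window: #3 on October 18, 2071 (2×6 = 12 days in).
January 2, 2072 is 88 days after the start; 88 ÷ 6 = 14 remainder 4. Last occurrence in the window: #15 on December 29, 2071.
Occurrences #3 through #15: 13 in total.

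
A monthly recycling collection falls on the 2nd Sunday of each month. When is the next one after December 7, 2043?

December 2043 starts on a Tuesday; its first Sunday is the 6th, so the 2nd Sunday is the 13th — December 13, 2043.
December 13, 2043 is after December 7, 2043, so that is the next one.

December 13, 2043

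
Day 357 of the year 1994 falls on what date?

Dec 23, 1994

Jan has 31 days (357 − 31 = 326 remain).
Feb has 28 days (326 − 28 = 298 remain).
Mar has 31 days (298 − 31 = 267 remain).
Apr has 30 days (267 − 30 = 237 remain).
May has 31 days (237 − 31 = 206 remain).
Jun has 30 days (206 − 30 = 176 remain).
Jul has 31 days (176 − 31 = 145 remain).
Aug has 31 days (145 − 31 = 114 remain).
Sep has 30 days (114 − 30 = 84 remain).
Oct has 31 days (84 − 31 = 53 remain).
Nov has 30 days (53 − 30 = 23 remain).
23 into Dec → Dec 23.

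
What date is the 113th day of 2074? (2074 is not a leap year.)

January has 31 days (113 − 31 = 82 remain).
February has 28 days (82 − 28 = 54 remain).
March has 31 days (54 − 31 = 23 remain).
23 into April → April 23.

2074-04-23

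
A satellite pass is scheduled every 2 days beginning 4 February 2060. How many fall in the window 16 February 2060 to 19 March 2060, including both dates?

Occurrences land 2·i days after 4 February 2060 for i = 0, 1, 2, …
16 February 2060 is 12 days after the start; 12 ÷ 2 = 6 remainder 0. First occurrence in the window: #7 on 16 February 2060 (6×2 = 12 days in).
19 March 2060 is 44 days after the start; 44 ÷ 2 = 22 remainder 0. Last occurrence in the window: #23 on 19 March 2060.
Occurrences #7 through #23: 17 in total.

17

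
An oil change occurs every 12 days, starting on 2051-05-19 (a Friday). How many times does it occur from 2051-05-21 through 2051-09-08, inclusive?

Occurrences land 12·i days after 2051-05-19 for i = 0, 1, 2, …
2051-05-21 is 2 days after the start; 2 ÷ 12 = 0 remainder 2; since the remainder is 2, round up to i = 1. First occurrence in the window: #2 on 2051-05-31 (1×12 = 12 days in).
2051-09-08 is 112 days after the start; 112 ÷ 12 = 9 remainder 4. Last occurrence in the window: #10 on 2051-09-04.
Occurrences #2 through #10: 9 in total.

9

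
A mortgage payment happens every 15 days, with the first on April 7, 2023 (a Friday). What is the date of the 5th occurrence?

June 6, 2023

The 5th occurrence is 4 intervals after the first: 4 × 15 = 60 days after April 7, 2023.
April has 30 days — 23 days to the end of April leaves 37.
May has 31 days (6 left).
6 days into June → June 6, 2023.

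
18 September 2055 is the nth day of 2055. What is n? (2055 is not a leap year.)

261

Days in months before September: 31 + 28 + 31 + 30 + 31 + 30 + 31 + 31 = 243.
Plus 18 days into September → day 261.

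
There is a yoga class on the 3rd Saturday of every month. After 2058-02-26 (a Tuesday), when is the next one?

February 2058 starts on a Friday; its first Saturday is the 2nd, so the 3rd Saturday is the 16th — 2058-02-16.
That is not after 2058-02-26, so look at March 2058.
March 2058 starts on a Friday; its first Saturday is the 2nd, so the 3rd Saturday is the 16th — 2058-03-16.

2058-03-16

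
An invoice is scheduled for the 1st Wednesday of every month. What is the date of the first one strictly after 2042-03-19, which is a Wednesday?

March 2042 starts on a Saturday, so its 1st Wednesday is 2042-03-05 (4 days in).
That is not after 2042-03-19, so look at April 2042.
April 2042 starts on a Tuesday, so its 1st Wednesday is 2042-04-02 (1 day in).

2042-04-02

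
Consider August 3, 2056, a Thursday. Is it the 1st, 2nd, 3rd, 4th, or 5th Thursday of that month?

Day 3 falls in week ⌈3/7⌉ of the month.
Days 1–7 hold the 1st Thursday, 8–14 the 2nd, 15–21 the 3rd, 22–28 the 4th, 29–31 the 5th.
3 is in the range for the 1st.

1st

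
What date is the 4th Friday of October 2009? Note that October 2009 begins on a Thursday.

October 2009 begins on a Thursday, so the first Friday is October 2 (1 day later).
The 4th Friday is 3 weeks later: 2 + 21 = 23.

2009-10-23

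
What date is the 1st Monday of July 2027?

July 2027 begins on a Thursday, so the first Monday is July 5 (4 days later).

2027-07-05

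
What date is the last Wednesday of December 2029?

December 2029 begins on a Saturday, so the first Wednesday is December 5 (4 days later).
December 2029 has 31 days. Adding weeks: 5, 12, 19, 26 — the last one ≤ 31 is the 26th.

26 December 2029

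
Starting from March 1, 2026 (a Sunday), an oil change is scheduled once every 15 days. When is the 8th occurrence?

The 8th occurrence is 7 intervals after the first: 7 × 15 = 105 days after March 1, 2026.
March has 31 days — 30 days to the end of March leaves 75.
April has 30 days (45 left).
May has 31 days (14 left).
14 days into June → June 14, 2026.

June 14, 2026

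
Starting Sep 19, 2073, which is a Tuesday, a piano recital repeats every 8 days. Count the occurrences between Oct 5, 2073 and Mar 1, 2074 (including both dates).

19

Occurrences land 8·i days after Sep 19, 2073 for i = 0, 1, 2, …
Oct 5, 2073 is 16 days after the start; 16 ÷ 8 = 2 remainder 0. First occurrence in the window: #3 on Oct 5, 2073 (2×8 = 16 days in).
Mar 1, 2074 is 163 days after the start; 163 ÷ 8 = 20 remainder 3. Last occurrence in the window: #21 on Feb 26, 2074.
Occurrences #3 through #21: 19 in total.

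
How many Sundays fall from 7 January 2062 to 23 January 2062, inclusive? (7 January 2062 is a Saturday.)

3

7 January 2062 is a Saturday; the first Sunday on or after it is 8 January 2062 (1 day later).
From 8 January 2062 to 23 January 2062 is 23 − 8 = 15 days.
15 ÷ 7 = 2 full weeks with remainder 1, so 2 more Sundays after the first → 3.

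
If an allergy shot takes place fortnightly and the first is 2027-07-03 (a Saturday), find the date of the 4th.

2027-08-14

The 4th occurrence is 3 intervals after the first: 3 × 14 = 42 days after 2027-07-03.
July has 31 days — 28 days to the end of July leaves 14.
14 days into August → 2027-08-14.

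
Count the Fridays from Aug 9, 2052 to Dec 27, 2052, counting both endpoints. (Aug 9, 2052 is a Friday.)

21

Aug 9, 2052 is a Friday; the first Friday on or after it is Aug 9, 2052.
From Aug 9, 2052 to Dec 27, 2052: 22 + 30 + 31 + 30 + 27 = 140 days (rest of Aug, Sep, Oct, Nov, Dec).
140 ÷ 7 = 20 full weeks with remainder 0, so 20 more Fridays after the first → 21.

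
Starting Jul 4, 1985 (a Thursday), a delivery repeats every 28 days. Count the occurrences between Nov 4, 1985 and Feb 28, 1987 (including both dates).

Occurrences land 28·i days after Jul 4, 1985 for i = 0, 1, 2, …
Nov 4, 1985 is 123 days after the start; 123 ÷ 28 = 4 remainder 11; since the remainder is 11, round up to i = 5. First occurrence in the window: #6 on Nov 21, 1985 (5×28 = 140 days in).
Feb 28, 1987 is 604 days after the start; 604 ÷ 28 = 21 remainder 16. Last occurrence in the window: #22 on Feb 12, 1987.
Occurrences #6 through #22: 17 in total.

17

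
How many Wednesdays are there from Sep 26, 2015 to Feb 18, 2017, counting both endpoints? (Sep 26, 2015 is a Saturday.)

Sep 26, 2015 is a Saturday; the first Wednesday on or after it is Sep 30, 2015 (4 days later).
From Sep 30, 2015 to Feb 18, 2017: 92 + 366 + 49 = 507 days (rest of 2015, 2016, to Feb 18, 2017 in 2017).
507 ÷ 7 = 72 full weeks with remainder 3, so 72 more Wednesdays after the first → 73.

73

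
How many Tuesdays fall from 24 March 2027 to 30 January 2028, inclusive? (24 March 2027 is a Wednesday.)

24 March 2027 is a Wednesday; the first Tuesday on or after it is 30 March 2027 (6 days later).
From 30 March 2027 to 30 January 2028: 1 + 30 + 31 + 30 + 31 + 31 + 30 + 31 + 30 + 31 + 30 = 306 days (rest of March, April, May, June, July, August, September, October, November, December, January).
306 ÷ 7 = 43 full weeks with remainder 5, so 43 more Tuesdays after the first → 44.

44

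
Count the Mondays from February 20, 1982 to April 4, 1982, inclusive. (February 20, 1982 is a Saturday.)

February 20, 1982 is a Saturday; the first Monday on or after it is February 22, 1982 (2 days later).
From February 22, 1982 to April 4, 1982: 6 + 31 + 4 = 41 days (rest of February, March, April).
41 ÷ 7 = 5 full weeks with remainder 6, so 5 more Mondays after the first → 6.

6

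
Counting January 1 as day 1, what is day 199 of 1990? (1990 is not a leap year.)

18 July 1990

January has 31 days (199 − 31 = 168 remain).
February has 28 days (168 − 28 = 140 remain).
March has 31 days (140 − 31 = 109 remain).
April has 30 days (109 − 30 = 79 remain).
May has 31 days (79 − 31 = 48 remain).
June has 30 days (48 − 30 = 18 remain).
18 into July → July 18.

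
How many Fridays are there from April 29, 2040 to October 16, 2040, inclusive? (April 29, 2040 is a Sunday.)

April 29, 2040 is a Sunday; the first Friday on or after it is May 4, 2040 (5 days later).
From May 4, 2040 to October 16, 2040: 27 + 30 + 31 + 31 + 30 + 16 = 165 days (rest of May, June, July, August, September, October).
165 ÷ 7 = 23 full weeks with remainder 4, so 23 more Fridays after the first → 24.

24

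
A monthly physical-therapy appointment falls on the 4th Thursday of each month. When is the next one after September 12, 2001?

September 2001 starts on a Saturday; its first Thursday is the 6th, so the 4th Thursday is the 27th — September 27, 2001.
September 27, 2001 is after September 12, 2001, so that is the next one.

September 27, 2001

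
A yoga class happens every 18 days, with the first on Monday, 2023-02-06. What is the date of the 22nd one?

The 22nd occurrence is 21 intervals after the first: 21 × 18 = 378 days after 2023-02-06.
February has 28 days — 22 days to the end of February leaves 356.
March has 31 days (325 left).
April has 30 days (295 left).
May has 31 days (264 left).
June has 30 days (234 left).
July has 31 days (203 left).
August has 31 days (172 left).
September has 30 days (142 left).
October has 31 days (111 left).
November has 30 days (81 left).
December has 31 days (50 left).
January has 31 days (19 left).
19 days into February → 2024-02-19.

2024-02-19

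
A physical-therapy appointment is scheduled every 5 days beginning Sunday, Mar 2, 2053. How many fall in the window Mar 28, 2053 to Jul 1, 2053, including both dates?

Occurrences land 5·i days after Mar 2, 2053 for i = 0, 1, 2, …
Mar 28, 2053 is 26 days after the start; 26 ÷ 5 = 5 remainder 1; since the remainder is 1, round up to i = 6. First occurrence in the window: #7 on Apr 1, 2053 (6×5 = 30 days in).
Jul 1, 2053 is 121 days after the start; 121 ÷ 5 = 24 remainder 1. Last occurrence in the window: #25 on Jun 30, 2053.
Occurrences #7 through #25: 19 in total.

19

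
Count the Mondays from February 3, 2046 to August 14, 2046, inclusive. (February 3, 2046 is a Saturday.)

February 3, 2046 is a Saturday; the first Monday on or after it is February 5, 2046 (2 days later).
From February 5, 2046 to August 14, 2046: 23 + 31 + 30 + 31 + 30 + 31 + 14 = 190 days (rest of February, March, April, May, June, July, August).
190 ÷ 7 = 27 full weeks with remainder 1, so 27 more Mondays after the first → 28.

28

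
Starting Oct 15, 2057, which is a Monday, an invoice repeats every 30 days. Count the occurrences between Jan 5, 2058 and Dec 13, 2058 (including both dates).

Occurrences land 30·i days after Oct 15, 2057 for i = 0, 1, 2, …
Jan 5, 2058 is 82 days after the start; 82 ÷ 30 = 2 remainder 22; since the remainder is 22, round up to i = 3. First occurrence in the window: #4 on Jan 13, 2058 (3×30 = 90 days in).
Dec 13, 2058 is 424 days after the start; 424 ÷ 30 = 14 remainder 4. Last occurrence in the window: #15 on Dec 9, 2058.
Occurrences #4 through #15: 12 in total.

12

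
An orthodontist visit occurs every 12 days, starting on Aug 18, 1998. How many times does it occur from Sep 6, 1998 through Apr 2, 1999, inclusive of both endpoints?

17

Occurrences land 12·i days after Aug 18, 1998 for i = 0, 1, 2, …
Sep 6, 1998 is 19 days after the start; 19 ÷ 12 = 1 remainder 7; since the remainder is 7, round up to i = 2. First occurrence in the window: #3 on Sep 11, 1998 (2×12 = 24 days in).
Apr 2, 1999 is 227 days after the start; 227 ÷ 12 = 18 remainder 11. Last occurrence in the window: #19 on Mar 22, 1999.
Occurrences #3 through #19: 17 in total.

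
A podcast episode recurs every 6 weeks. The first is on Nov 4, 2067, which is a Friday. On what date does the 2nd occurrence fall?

The 2nd occurrence is 1 interval after the first: 1 × 42 = 42 days after Nov 4, 2067.
Nov has 30 days — 26 days to the end of Nov leaves 16.
16 days into Dec → Dec 16, 2067.

Dec 16, 2067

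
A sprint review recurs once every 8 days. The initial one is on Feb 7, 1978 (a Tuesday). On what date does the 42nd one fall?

The 42nd occurrence is 41 intervals after the first: 41 × 8 = 328 days after Feb 7, 1978.
Feb has 28 days — 21 days to the end of Feb leaves 307.
Mar has 31 days (276 left).
Apr has 30 days (246 left).
May has 31 days (215 left).
Jun has 30 days (185 left).
Jul has 31 days (154 left).
Aug has 31 days (123 left).
Sep has 30 days (93 left).
Oct has 31 days (62 left).
Nov has 30 days (32 left).
Dec has 31 days (1 left).
1 day into Jan → Jan 1, 1979.

Jan 1, 1979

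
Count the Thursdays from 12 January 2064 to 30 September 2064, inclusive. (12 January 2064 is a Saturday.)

12 January 2064 is a Saturday; the first Thursday on or after it is 17 January 2064 (5 days later).
From 17 January 2064 to 30 September 2064: 14 + 29 + 31 + 30 + 31 + 30 + 31 + 31 + 30 = 257 days (rest of January, February, March, April, May, June, July, August, September).
257 ÷ 7 = 36 full weeks with remainder 5, so 36 more Thursdays after the first → 37.

37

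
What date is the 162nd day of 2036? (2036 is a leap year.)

January has 31 days (162 − 31 = 131 remain).
February has 29 days (131 − 29 = 102 remain).
March has 31 days (102 − 31 = 71 remain).
April has 30 days (71 − 30 = 41 remain).
May has 31 days (41 − 31 = 10 remain).
10 into June → June 10.

June 10, 2036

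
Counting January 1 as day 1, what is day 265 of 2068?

January has 31 days (265 − 31 = 234 remain).
February has 29 days (234 − 29 = 205 remain).
March has 31 days (205 − 31 = 174 remain).
April has 30 days (174 − 30 = 144 remain).
May has 31 days (144 − 31 = 113 remain).
June has 30 days (113 − 30 = 83 remain).
July has 31 days (83 − 31 = 52 remain).
August has 31 days (52 − 31 = 21 remain).
21 into September → September 21.

2068-09-21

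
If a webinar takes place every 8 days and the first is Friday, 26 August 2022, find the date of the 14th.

The 14th occurrence is 13 intervals after the first: 13 × 8 = 104 days after 26 August 2022.
August has 31 days — 5 days to the end of August leaves 99.
September has 30 days (69 left).
October has 31 days (38 left).
November has 30 days (8 left).
8 days into December → 8 December 2022.

8 December 2022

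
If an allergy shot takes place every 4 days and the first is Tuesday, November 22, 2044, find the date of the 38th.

April 19, 2045

The 38th occurrence is 37 intervals after the first: 37 × 4 = 148 days after November 22, 2044.
November has 30 days — 8 days to the end of November leaves 140.
December has 31 days (109 left).
January has 31 days (78 left).
February has 28 days (50 left).
March has 31 days (19 left).
19 days into April → April 19, 2045.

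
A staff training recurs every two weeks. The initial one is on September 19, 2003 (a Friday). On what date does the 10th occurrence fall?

January 23, 2004

The 10th occurrence is 9 intervals after the first: 9 × 14 = 126 days after September 19, 2003.
September has 30 days — 11 days to the end of September leaves 115.
October has 31 days (84 left).
November has 30 days (54 left).
December has 31 days (23 left).
23 days into January → January 23, 2004.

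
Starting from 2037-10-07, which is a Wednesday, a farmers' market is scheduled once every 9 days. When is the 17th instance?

The 17th occurrence is 16 intervals after the first: 16 × 9 = 144 days after 2037-10-07.
October has 31 days — 24 days to the end of October leaves 120.
November has 30 days (90 left).
December has 31 days (59 left).
January has 31 days (28 left).
28 days into February → 2038-02-28.

2038-02-28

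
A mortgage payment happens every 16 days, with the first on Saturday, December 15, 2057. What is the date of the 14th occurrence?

The 14th occurrence is 13 intervals after the first: 13 × 16 = 208 days after December 15, 2057.
December has 31 days — 16 days to the end of December leaves 192.
January has 31 days (161 left).
February has 28 days (133 left).
March has 31 days (102 left).
April has 30 days (72 left).
May has 31 days (41 left).
June has 30 days (11 left).
11 days into July → July 11, 2058.

July 11, 2058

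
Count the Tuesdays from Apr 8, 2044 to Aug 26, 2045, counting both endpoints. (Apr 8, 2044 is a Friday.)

72

Apr 8, 2044 is a Friday; the first Tuesday on or after it is Apr 12, 2044 (4 days later).
From Apr 12, 2044 to Aug 26, 2045: 263 + 238 = 501 days (rest of 2044, to Aug 26, 2045 in 2045).
501 ÷ 7 = 71 full weeks with remainder 4, so 71 more Tuesdays after the first → 72.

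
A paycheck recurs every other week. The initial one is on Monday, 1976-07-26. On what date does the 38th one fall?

The 38th occurrence is 37 intervals after the first: 37 × 14 = 518 days after 1976-07-26.
July has 31 days — 5 days to the end of July leaves 513.
From end of July to end of 1976 is 153 days (360 left).
January has 31 days (329 left).
February has 28 days (301 left).
March has 31 days (270 left).
April has 30 days (240 left).
May has 31 days (209 left).
June has 30 days (179 left).
July has 31 days (148 left).
August has 31 days (117 left).
September has 30 days (87 left).
October has 31 days (56 left).
November has 30 days (26 left).
26 days into December → 1977-12-26.

1977-12-26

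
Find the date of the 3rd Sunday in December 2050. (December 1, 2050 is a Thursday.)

December 2050 begins on a Thursday, so the first Sunday is December 4 (3 days later).
The 3rd Sunday is 2 weeks later: 4 + 14 = 18.

December 18, 2050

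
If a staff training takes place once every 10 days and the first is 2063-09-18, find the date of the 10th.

2063-12-17

The 10th occurrence is 9 intervals after the first: 9 × 10 = 90 days after 2063-09-18.
September has 30 days — 12 days to the end of September leaves 78.
October has 31 days (47 left).
November has 30 days (17 left).
17 days into December → 2063-12-17.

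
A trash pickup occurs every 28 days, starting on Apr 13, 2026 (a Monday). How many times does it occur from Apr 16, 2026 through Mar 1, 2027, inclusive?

11

Occurrences land 28·i days after Apr 13, 2026 for i = 0, 1, 2, …
Apr 16, 2026 is 3 days after the start; 3 ÷ 28 = 0 remainder 3; since the remainder is 3, round up to i = 1. First occurrence in the window: #2 on May 11, 2026 (1×28 = 28 days in).
Mar 1, 2027 is 322 days after the start; 322 ÷ 28 = 11 remainder 14. Last occurrence in the window: #12 on Feb 15, 2027.
Occurrences #2 through #12: 11 in total.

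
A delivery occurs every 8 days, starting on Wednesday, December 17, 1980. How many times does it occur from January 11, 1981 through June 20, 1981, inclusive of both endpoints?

Occurrences land 8·i days after December 17, 1980 for i = 0, 1, 2, …
January 11, 1981 is 25 days after the start; 25 ÷ 8 = 3 remainder 1; since the remainder is 1, round up to i = 4. First occurrence in the window: #5 on January 18, 1981 (4×8 = 32 days in).
June 20, 1981 is 185 days after the start; 185 ÷ 8 = 23 remainder 1. Last occurrence in the window: #24 on June 19, 1981.
Occurrences #5 through #24: 20 in total.

20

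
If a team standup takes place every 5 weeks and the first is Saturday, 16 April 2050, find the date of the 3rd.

25 June 2050

The 3rd occurrence is 2 intervals after the first: 2 × 35 = 70 days after 16 April 2050.
April has 30 days — 14 days to the end of April leaves 56.
May has 31 days (25 left).
25 days into June → 25 June 2050.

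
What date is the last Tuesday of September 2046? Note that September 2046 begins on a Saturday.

September 2046 begins on a Saturday, so the first Tuesday is September 4 (3 days later).
September 2046 has 30 days. Adding weeks: 4, 11, 18, 25 — the last one ≤ 30 is the 25th.

September 25, 2046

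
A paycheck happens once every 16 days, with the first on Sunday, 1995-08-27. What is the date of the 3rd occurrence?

1995-09-28

The 3rd occurrence is 2 intervals after the first: 2 × 16 = 32 days after 1995-08-27.
August has 31 days — 4 days to the end of August leaves 28.
28 days into September → 1995-09-28.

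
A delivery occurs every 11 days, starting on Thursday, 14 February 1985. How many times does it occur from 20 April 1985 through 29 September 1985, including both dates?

Occurrences land 11·i days after 14 February 1985 for i = 0, 1, 2, …
20 April 1985 is 65 days after the start; 65 ÷ 11 = 5 remainder 10; since the remainder is 10, round up to i = 6. First occurrence in the window: #7 on 21 April 1985 (6×11 = 66 days in).
29 September 1985 is 227 days after the start; 227 ÷ 11 = 20 remainder 7. Last occurrence in the window: #21 on 22 September 1985.
Occurrences #7 through #21: 15 in total.

15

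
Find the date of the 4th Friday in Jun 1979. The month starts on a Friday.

Jun 22, 1979

Jun 1979 begins on a Friday, so the first Friday is Jun 1.
The 4th Friday is 3 weeks later: 1 + 21 = 22.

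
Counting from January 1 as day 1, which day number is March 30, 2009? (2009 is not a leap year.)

Days in months before March: 31 + 28 = 59.
Plus 30 days into March → day 89.

89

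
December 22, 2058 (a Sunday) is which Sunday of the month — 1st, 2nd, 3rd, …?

Day 22 falls in week ⌈22/7⌉ of the month.
Days 1–7 hold the 1st Sunday, 8–14 the 2nd, 15–21 the 3rd, 22–28 the 4th, 29–31 the 5th.
22 is in the range for the 4th.

4th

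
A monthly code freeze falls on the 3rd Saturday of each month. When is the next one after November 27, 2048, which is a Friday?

December 19, 2048

November 2048 starts on a Sunday; its first Saturday is the 7th, so the 3rd Saturday is the 21st — November 21, 2048.
That is not after November 27, 2048, so look at December 2048.
December 2048 starts on a Tuesday; its first Saturday is the 5th, so the 3rd Saturday is the 19th — December 19, 2048.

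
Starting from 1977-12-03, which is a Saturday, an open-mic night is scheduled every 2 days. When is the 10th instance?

The 10th occurrence is 9 intervals after the first: 9 × 2 = 18 days after 1977-12-03.
18 days later is 1977-12-21.

1977-12-21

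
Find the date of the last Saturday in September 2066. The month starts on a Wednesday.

September 2066 begins on a Wednesday, so the first Saturday is September 4 (3 days later).
September 2066 has 30 days. Adding weeks: 4, 11, 18, 25 — the last one ≤ 30 is the 25th.

September 25, 2066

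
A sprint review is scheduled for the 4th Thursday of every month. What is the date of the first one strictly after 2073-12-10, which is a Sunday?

December 2073 starts on a Friday; its first Thursday is the 7th, so the 4th Thursday is the 28th — 2073-12-28.
2073-12-28 is after 2073-12-10, so that is the next one.

2073-12-28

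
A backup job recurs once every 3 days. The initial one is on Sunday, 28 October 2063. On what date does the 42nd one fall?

The 42nd occurrence is 41 intervals after the first: 41 × 3 = 123 days after 28 October 2063.
October has 31 days — 3 days to the end of October leaves 120.
November has 30 days (90 left).
December has 31 days (59 left).
January has 31 days (28 left).
28 days into February → 28 February 2064.

28 February 2064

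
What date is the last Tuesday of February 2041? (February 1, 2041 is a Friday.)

February 26, 2041

February 2041 begins on a Friday, so the first Tuesday is February 5 (4 days later).
February 2041 has 28 days. Adding weeks: 5, 12, 19, 26 — the last one ≤ 28 is the 26th.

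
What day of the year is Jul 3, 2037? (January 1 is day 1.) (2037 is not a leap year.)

184

Days in months before Jul: 31 + 28 + 31 + 30 + 31 + 30 = 181.
Plus 3 days into Jul → day 184.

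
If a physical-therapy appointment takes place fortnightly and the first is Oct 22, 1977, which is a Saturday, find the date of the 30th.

The 30th occurrence is 29 intervals after the first: 29 × 14 = 406 days after Oct 22, 1977.
Oct has 31 days — 9 days to the end of Oct leaves 397.
Nov has 30 days (367 left).
Dec has 31 days (336 left).
Jan has 31 days (305 left).
Feb has 28 days (277 left).
Mar has 31 days (246 left).
Apr has 30 days (216 left).
May has 31 days (185 left).
Jun has 30 days (155 left).
Jul has 31 days (124 left).
Aug has 31 days (93 left).
Sep has 30 days (63 left).
Oct has 31 days (32 left).
Nov has 30 days (2 left).
2 days into Dec → Dec 2, 1978.

Dec 2, 1978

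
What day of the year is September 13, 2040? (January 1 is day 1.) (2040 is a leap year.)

Days in months before September: 31 + 29 + 31 + 30 + 31 + 30 + 31 + 31 = 244.
Plus 13 days into September → day 257.

257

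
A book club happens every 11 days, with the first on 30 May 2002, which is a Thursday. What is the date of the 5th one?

The 5th occurrence is 4 intervals after the first: 4 × 11 = 44 days after 30 May 2002.
May has 31 days — 1 day to the end of May leaves 43.
June has 30 days (13 left).
13 days into July → 13 July 2002.

13 July 2002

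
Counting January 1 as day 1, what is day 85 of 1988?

March 25, 1988

January has 31 days (85 − 31 = 54 remain).
February has 29 days (54 − 29 = 25 remain).
25 into March → March 25.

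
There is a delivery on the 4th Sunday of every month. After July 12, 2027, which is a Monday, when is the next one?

July 25, 2027

July 2027 starts on a Thursday; its first Sunday is the 4th, so the 4th Sunday is the 25th — July 25, 2027.
July 25, 2027 is after July 12, 2027, so that is the next one.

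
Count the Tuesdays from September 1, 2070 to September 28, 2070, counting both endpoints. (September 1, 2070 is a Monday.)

September 1, 2070 is a Monday; the first Tuesday on or after it is September 2, 2070 (1 day later).
From September 2, 2070 to September 28, 2070 is 28 − 2 = 26 days.
26 ÷ 7 = 3 full weeks with remainder 5, so 3 more Tuesdays after the first → 4.

4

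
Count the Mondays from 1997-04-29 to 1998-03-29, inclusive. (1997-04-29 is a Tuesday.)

47

1997-04-29 is a Tuesday; the first Monday on or after it is 1997-05-05 (6 days later).
From 1997-05-05 to 1998-03-29: 26 + 30 + 31 + 31 + 30 + 31 + 30 + 31 + 31 + 28 + 29 = 328 days (rest of May, June, July, August, September, October, November, December, January, February, March).
328 ÷ 7 = 46 full weeks with remainder 6, so 46 more Mondays after the first → 47.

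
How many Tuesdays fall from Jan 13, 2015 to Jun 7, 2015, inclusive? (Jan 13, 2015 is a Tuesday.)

Jan 13, 2015 is a Tuesday; the first Tuesday on or after it is Jan 13, 2015.
From Jan 13, 2015 to Jun 7, 2015: 18 + 28 + 31 + 30 + 31 + 7 = 145 days (rest of Jan, Feb, Mar, Apr, May, Jun).
145 ÷ 7 = 20 full weeks with remainder 5, so 20 more Tuesdays after the first → 21.

21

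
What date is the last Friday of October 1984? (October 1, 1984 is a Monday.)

October 1984 begins on a Monday, so the first Friday is October 5 (4 days later).
October 1984 has 31 days. Adding weeks: 5, 12, 19, 26 — the last one ≤ 31 is the 26th.

1984-10-26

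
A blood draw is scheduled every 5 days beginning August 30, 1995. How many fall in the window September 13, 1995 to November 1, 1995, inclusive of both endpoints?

Occurrences land 5·i days after August 30, 1995 for i = 0, 1, 2, …
September 13, 1995 is 14 days after the start; 14 ÷ 5 = 2 remainder 4; since the remainder is 4, round up to i = 3. First occurrence in the window: #4 on September 14, 1995 (3×5 = 15 days in).
November 1, 1995 is 63 days after the start; 63 ÷ 5 = 12 remainder 3. Last occurrence in the window: #13 on October 29, 1995.
Occurrences #4 through #13: 10 in total.

10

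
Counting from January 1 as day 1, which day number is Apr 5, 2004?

96

Days in months before Apr: 31 + 29 + 31 = 91.
Plus 5 days into Apr → day 96.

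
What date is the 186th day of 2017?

January has 31 days (186 − 31 = 155 remain).
February has 28 days (155 − 28 = 127 remain).
March has 31 days (127 − 31 = 96 remain).
April has 30 days (96 − 30 = 66 remain).
May has 31 days (66 − 31 = 35 remain).
June has 30 days (35 − 30 = 5 remain).
5 into July → July 5.

July 5, 2017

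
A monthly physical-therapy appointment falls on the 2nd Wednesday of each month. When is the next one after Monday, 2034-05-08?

May 2034 starts on a Monday; its first Wednesday is the 3rd, so the 2nd Wednesday is the 10th — 2034-05-10.
2034-05-10 is after 2034-05-08, so that is the next one.

2034-05-10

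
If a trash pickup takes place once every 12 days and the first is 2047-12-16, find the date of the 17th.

The 17th occurrence is 16 intervals after the first: 16 × 12 = 192 days after 2047-12-16.
December has 31 days — 15 days to the end of December leaves 177.
January has 31 days (146 left).
February has 29 days (117 left).
March has 31 days (86 left).
April has 30 days (56 left).
May has 31 days (25 left).
25 days into June → 2048-06-25.

2048-06-25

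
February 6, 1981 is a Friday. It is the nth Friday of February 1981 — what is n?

1st

Day 6 falls in week ⌈6/7⌉ of the month.
Days 1–7 hold the 1st Friday, 8–14 the 2nd, 15–21 the 3rd, 22–28 the 4th, 29–31 the 5th.
6 is in the range for the 1st.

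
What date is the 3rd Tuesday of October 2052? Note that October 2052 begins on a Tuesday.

October 15, 2052

October 2052 begins on a Tuesday, so the first Tuesday is October 1.
The 3rd Tuesday is 2 weeks later: 1 + 14 = 15.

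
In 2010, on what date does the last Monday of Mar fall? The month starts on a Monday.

Mar 29, 2010

Mar 2010 begins on a Monday, so the first Monday is Mar 1.
Mar 2010 has 31 days. Adding weeks: 1, 8, 15, 22, 29 — the last one ≤ 31 is the 29th.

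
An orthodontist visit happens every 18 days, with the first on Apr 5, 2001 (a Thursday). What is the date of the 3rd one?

The 3rd occurrence is 2 intervals after the first: 2 × 18 = 36 days after Apr 5, 2001.
Apr has 30 days — 25 days to the end of Apr leaves 11.
11 days into May → May 11, 2001.

May 11, 2001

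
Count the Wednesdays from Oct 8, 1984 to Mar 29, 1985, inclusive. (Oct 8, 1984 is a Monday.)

Oct 8, 1984 is a Monday; the first Wednesday on or after it is Oct 10, 1984 (2 days later).
From Oct 10, 1984 to Mar 29, 1985: 21 + 30 + 31 + 31 + 28 + 29 = 170 days (rest of Oct, Nov, Dec, Jan, Feb, Mar).
170 ÷ 7 = 24 full weeks with remainder 2, so 24 more Wednesdays after the first → 25.

25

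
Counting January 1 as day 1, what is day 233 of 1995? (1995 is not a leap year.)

1995-08-21

January has 31 days (233 − 31 = 202 remain).
February has 28 days (202 − 28 = 174 remain).
March has 31 days (174 − 31 = 143 remain).
April has 30 days (143 − 30 = 113 remain).
May has 31 days (113 − 31 = 82 remain).
June has 30 days (82 − 30 = 52 remain).
July has 31 days (52 − 31 = 21 remain).
21 into August → August 21.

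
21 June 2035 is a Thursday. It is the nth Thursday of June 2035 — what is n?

Day 21 falls in week ⌈21/7⌉ of the month.
Days 1–7 hold the 1st Thursday, 8–14 the 2nd, 15–21 the 3rd, 22–28 the 4th, 29–31 the 5th.
21 is in the range for the 3rd.

3rd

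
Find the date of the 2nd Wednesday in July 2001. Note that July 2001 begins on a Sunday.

11 July 2001

July 2001 begins on a Sunday, so the first Wednesday is July 4 (3 days later).
The 2nd Wednesday is 1 weeks later: 4 + 7 = 11.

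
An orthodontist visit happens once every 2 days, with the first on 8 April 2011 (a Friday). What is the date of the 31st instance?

7 June 2011

The 31st occurrence is 30 intervals after the first: 30 × 2 = 60 days after 8 April 2011.
April has 30 days — 22 days to the end of April leaves 38.
May has 31 days (7 left).
7 days into June → 7 June 2011.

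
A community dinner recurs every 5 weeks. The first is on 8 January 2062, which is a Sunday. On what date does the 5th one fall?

The 5th occurrence is 4 intervals after the first: 4 × 35 = 140 days after 8 January 2062.
January has 31 days — 23 days to the end of January leaves 117.
February has 28 days (89 left).
March has 31 days (58 left).
April has 30 days (28 left).
28 days into May → 28 May 2062.

28 May 2062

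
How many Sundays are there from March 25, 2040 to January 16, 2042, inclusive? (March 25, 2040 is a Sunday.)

95

March 25, 2040 is a Sunday; the first Sunday on or after it is March 25, 2040.
From March 25, 2040 to January 16, 2042: 281 + 365 + 16 = 662 days (rest of 2040, 2041, to January 16, 2042 in 2042).
662 ÷ 7 = 94 full weeks with remainder 4, so 94 more Sundays after the first → 95.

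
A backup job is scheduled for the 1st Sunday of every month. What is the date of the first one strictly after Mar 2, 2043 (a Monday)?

Apr 5, 2043

Mar 2043 starts on a Sunday, so its 1st Sunday is Mar 1, 2043.
That is not after Mar 2, 2043, so look at Apr 2043.
Apr 2043 starts on a Wednesday, so its 1st Sunday is Apr 5, 2043 (4 days in).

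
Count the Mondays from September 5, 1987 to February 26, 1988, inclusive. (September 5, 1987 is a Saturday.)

September 5, 1987 is a Saturday; the first Monday on or after it is September 7, 1987 (2 days later).
From September 7, 1987 to February 26, 1988: 23 + 31 + 30 + 31 + 31 + 26 = 172 days (rest of September, October, November, December, January, February).
172 ÷ 7 = 24 full weeks with remainder 4, so 24 more Mondays after the first → 25.

25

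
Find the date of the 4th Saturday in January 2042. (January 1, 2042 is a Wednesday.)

January 2042 begins on a Wednesday, so the first Saturday is January 4 (3 days later).
The 4th Saturday is 3 weeks later: 4 + 21 = 25.

2042-01-25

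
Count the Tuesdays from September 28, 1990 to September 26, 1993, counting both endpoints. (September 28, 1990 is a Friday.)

September 28, 1990 is a Friday; the first Tuesday on or after it is October 2, 1990 (4 days later).
From October 2, 1990 to September 26, 1993: 90 + 365 + 366 + 269 = 1090 days (rest of 1990, 1991, 1992, to September 26, 1993 in 1993).
1090 ÷ 7 = 155 full weeks with remainder 5, so 155 more Tuesdays after the first → 156.

156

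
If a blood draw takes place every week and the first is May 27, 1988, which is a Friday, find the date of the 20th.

The 20th occurrence is 19 intervals after the first: 19 × 7 = 133 days after May 27, 1988.
May has 31 days — 4 days to the end of May leaves 129.
June has 30 days (99 left).
July has 31 days (68 left).
August has 31 days (37 left).
September has 30 days (7 left).
7 days into October → October 7, 1988.

October 7, 1988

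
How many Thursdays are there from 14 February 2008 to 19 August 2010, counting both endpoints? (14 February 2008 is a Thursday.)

132

14 February 2008 is a Thursday; the first Thursday on or after it is 14 February 2008.
From 14 February 2008 to 19 August 2010: 321 + 365 + 231 = 917 days (rest of 2008, 2009, to 19 August 2010 in 2010).
917 ÷ 7 = 131 full weeks with remainder 0, so 131 more Thursdays after the first → 132.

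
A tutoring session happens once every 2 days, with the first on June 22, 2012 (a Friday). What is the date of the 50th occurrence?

The 50th occurrence is 49 intervals after the first: 49 × 2 = 98 days after June 22, 2012.
June has 30 days — 8 days to the end of June leaves 90.
July has 31 days (59 left).
August has 31 days (28 left).
28 days into September → September 28, 2012.

September 28, 2012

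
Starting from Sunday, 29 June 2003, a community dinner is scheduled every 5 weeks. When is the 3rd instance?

7 September 2003

The 3rd occurrence is 2 intervals after the first: 2 × 35 = 70 days after 29 June 2003.
June has 30 days — 1 day to the end of June leaves 69.
July has 31 days (38 left).
August has 31 days (7 left).
7 days into September → 7 September 2003.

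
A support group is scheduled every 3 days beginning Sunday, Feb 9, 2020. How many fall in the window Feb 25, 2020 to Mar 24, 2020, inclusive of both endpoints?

Occurrences land 3·i days after Feb 9, 2020 for i = 0, 1, 2, …
Feb 25, 2020 is 16 days after the start; 16 ÷ 3 = 5 remainder 1; since the remainder is 1, round up to i = 6. First occurrence in the window: #7 on Feb 27, 2020 (6×3 = 18 days in).
Mar 24, 2020 is 44 days after the start; 44 ÷ 3 = 14 remainder 2. Last occurrence in the window: #15 on Mar 22, 2020.
Occurrences #7 through #15: 9 in total.

9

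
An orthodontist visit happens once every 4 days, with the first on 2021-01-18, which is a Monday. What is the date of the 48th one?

2021-07-25

The 48th occurrence is 47 intervals after the first: 47 × 4 = 188 days after 2021-01-18.
January has 31 days — 13 days to the end of January leaves 175.
February has 28 days (147 left).
March has 31 days (116 left).
April has 30 days (86 left).
May has 31 days (55 left).
June has 30 days (25 left).
25 days into July → 2021-07-25.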